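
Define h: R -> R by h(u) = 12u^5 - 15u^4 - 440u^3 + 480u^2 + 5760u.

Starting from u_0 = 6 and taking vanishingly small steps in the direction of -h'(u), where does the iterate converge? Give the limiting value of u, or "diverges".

h'(u) = 60(u - 4)(u - 3)(u + 2)(u + 4), so h'(6) = 28800.
Gradient descent moves in the -h' direction, i.e. u is decreasing.
The nearest critical point in that direction is u = 4, where h'' = 2880 > 0 (a local minimum). The iterate converges there.

4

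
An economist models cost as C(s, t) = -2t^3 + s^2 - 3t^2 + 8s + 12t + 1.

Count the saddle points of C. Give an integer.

C separates as a function of s plus a function of t, so ∇C=0 decouples.
∂C/∂s = 2(s + 4) = 0 at s ∈ {-4}; ∂C/∂t = -6(t - 1)(t + 2) = 0 at t ∈ {-2, 1}.
The Hessian is diagonal: diag(C_ss, C_tt). Second derivatives: C_ss(-4)=2; C_tt(-2)=18, C_tt(1)=-18.
Saddle points occur where the two diagonal entries have opposite signs: (-4, 1). Count: 1.

1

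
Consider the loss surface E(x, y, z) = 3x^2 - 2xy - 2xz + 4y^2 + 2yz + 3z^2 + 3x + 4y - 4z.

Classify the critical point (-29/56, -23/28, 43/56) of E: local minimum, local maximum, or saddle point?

local minimum

The Hessian is constant: H = [[6, -2, -2], [-2, 8, 2], [-2, 2, 6]].
Leading principal minors: Δ₁ = 6, Δ₂ = 44, Δ₃ = 224.
All leading minors are positive, so H is positive definite: a local minimum.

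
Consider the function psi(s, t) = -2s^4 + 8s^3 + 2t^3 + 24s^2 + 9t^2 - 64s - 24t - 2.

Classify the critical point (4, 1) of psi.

The mixed partial ∂²psi/∂s∂t is 0, so the Hessian at any point is diag(psi_ss, psi_tt) = diag(24(-s^2 + 2s + 2), 6(2t + 3)).
At (4, 1): H = diag(-144, 30).
The eigenvalues have opposite signs, so H is indefinite: a saddle point.

saddle point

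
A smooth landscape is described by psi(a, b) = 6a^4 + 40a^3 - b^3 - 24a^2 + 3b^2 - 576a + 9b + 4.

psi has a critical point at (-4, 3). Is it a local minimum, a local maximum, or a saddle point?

saddle point

The mixed partial ∂²psi/∂a∂b is 0, so the Hessian at any point is diag(psi_aa, psi_bb) = diag(24(3a^2 + 10a - 2), 6(-b + 1)).
At (-4, 3): H = diag(144, -12).
The eigenvalues have opposite signs, so H is indefinite: a saddle point.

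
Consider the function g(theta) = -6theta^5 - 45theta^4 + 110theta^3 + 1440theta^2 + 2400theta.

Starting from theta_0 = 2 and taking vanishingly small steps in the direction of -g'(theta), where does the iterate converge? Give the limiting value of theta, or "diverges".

-1

g'(theta) = -30(theta - 4)(theta + 1)(theta + 4)(theta + 5), so g'(2) = 7560.
Gradient descent moves in the -g' direction, i.e. theta is decreasing.
The nearest critical point in that direction is theta = -1, where g'' = 1800 > 0 (a local minimum). The iterate converges there.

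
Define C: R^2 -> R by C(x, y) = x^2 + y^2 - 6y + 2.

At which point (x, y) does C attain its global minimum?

C(x,y) separates as P(x) + Q(y) + 2, so its minimum is min P + min Q + 2.
P'(x) = 2x vanishes at x ∈ {0}; Q'(y) = 2y - 6 vanishes at y ∈ {3}.
Local minima of P (where P''>0): P(0)=0. Local minima of Q: Q(3)=-9.
So the global minimum of C is P(0) + Q(3) + 2 = 0 − 9 + 2 = -7, attained at (0, 3).

(0, 3)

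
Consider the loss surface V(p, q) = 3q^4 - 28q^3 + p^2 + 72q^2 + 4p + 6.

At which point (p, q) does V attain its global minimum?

(-2, 0)

V(p,q) separates as A(p) + B(q) + 6, so its minimum is min A + min B + 6.
A'(p) = 2p + 4 vanishes at p ∈ {-2}; B'(q) = 12q(q - 4)(q - 3) vanishes at q ∈ {0, 3, 4}.
Local minima of A (where A''>0): A(-2)=-4. Local minima of B: B(0)=0, B(4)=128.
So the global minimum of V is A(-2) + B(0) + 6 = -4 + 0 + 6 = 2, attained at (-2, 0).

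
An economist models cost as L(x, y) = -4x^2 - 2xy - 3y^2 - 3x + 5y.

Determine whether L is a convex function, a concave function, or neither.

concave

L is quadratic, so its Hessian is the constant matrix H = [[-8, -2], [-2, -6]].
det(H) = 44, tr(H) = -14.
det(H) > 0 and tr(H) < 0, so H is negative definite everywhere: concave.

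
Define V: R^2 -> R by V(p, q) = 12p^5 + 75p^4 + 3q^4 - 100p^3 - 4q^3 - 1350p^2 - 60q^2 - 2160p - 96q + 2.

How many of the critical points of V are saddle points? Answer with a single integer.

V separates as a function of p plus a function of q, so ∇V=0 decouples.
∂V/∂p = 60(p - 3)(p + 1)(p + 3)(p + 4) = 0 at p ∈ {-4, -3, -1, 3}; ∂V/∂q = 12(q - 4)(q + 1)(q + 2) = 0 at q ∈ {-2, -1, 4}.
The Hessian is diagonal: diag(V_pp, V_qq). Second derivatives: V_pp(-4)=-1260, V_pp(-3)=720, V_pp(-1)=-1440, V_pp(3)=10080; V_qq(-2)=72, V_qq(-1)=-60, V_qq(4)=360.
Saddle points occur where the two diagonal entries have opposite signs: (-4, -2), (-4, 4), (-3, -1), (-1, -2), (-1, 4), (3, -1). Count: 6.

6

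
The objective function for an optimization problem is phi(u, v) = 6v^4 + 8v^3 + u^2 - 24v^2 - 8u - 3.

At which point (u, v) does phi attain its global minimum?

(4, -2)

phi(u,v) separates as P(u) + Q(v) − 3, so its minimum is min P + min Q − 3.
P'(u) = 2u - 8 vanishes at u ∈ {4}; Q'(v) = 24v(v - 1)(v + 2) vanishes at v ∈ {-2, 0, 1}.
Local minima of P (where P''>0): P(4)=-16. Local minima of Q: Q(-2)=-64, Q(1)=-10.
So the global minimum of phi is P(4) + Q(-2) − 3 = -16 − 64 − 3 = -83, attained at (4, -2).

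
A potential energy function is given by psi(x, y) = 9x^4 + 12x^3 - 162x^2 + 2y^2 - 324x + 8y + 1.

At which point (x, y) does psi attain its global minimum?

(3, -2)

psi(x,y) separates as P(x) + Q(y) + 1, so its minimum is min P + min Q + 1.
P'(x) = 36(x - 3)(x + 1)(x + 3) vanishes at x ∈ {-3, -1, 3}; Q'(y) = 4y + 8 vanishes at y ∈ {-2}.
Local minima of P (where P''>0): P(-3)=-81, P(3)=-1377. Local minima of Q: Q(-2)=-8.
So the global minimum of psi is P(3) + Q(-2) + 1 = -1377 − 8 + 1 = -1384, attained at (3, -2).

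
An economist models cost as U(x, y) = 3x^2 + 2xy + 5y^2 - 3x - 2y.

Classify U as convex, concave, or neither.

convex

U is quadratic, so its Hessian is the constant matrix H = [[6, 2], [2, 10]].
det(H) = 56, tr(H) = 16.
det(H) > 0 and tr(H) > 0, so H is positive definite everywhere: convex.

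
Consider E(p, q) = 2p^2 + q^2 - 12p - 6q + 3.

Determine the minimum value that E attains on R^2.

E(p,q) separates as A(p) + B(q) + 3, so its minimum is min A + min B + 3.
A'(p) = 4p - 12 vanishes at p ∈ {3}; B'(q) = 2q - 6 vanishes at q ∈ {3}.
Local minima of A (where A''>0): A(3)=-18. Local minima of B: B(3)=-9.
So the global minimum of E is A(3) + B(3) + 3 = -18 − 9 + 3 = -24, attained at (3, 3).

-24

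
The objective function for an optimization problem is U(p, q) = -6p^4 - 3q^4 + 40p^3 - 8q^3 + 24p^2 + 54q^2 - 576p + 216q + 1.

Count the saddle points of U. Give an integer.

U separates as a function of p plus a function of q, so ∇U=0 decouples.
∂U/∂p = -24(p - 4)(p - 3)(p + 2) = 0 at p ∈ {-2, 3, 4}; ∂U/∂q = -12(q - 3)(q + 2)(q + 3) = 0 at q ∈ {-3, -2, 3}.
The Hessian is diagonal: diag(U_pp, U_qq). Second derivatives: U_pp(-2)=-720, U_pp(3)=120, U_pp(4)=-144; U_qq(-3)=-72, U_qq(-2)=60, U_qq(3)=-360.
Saddle points occur where the two diagonal entries have opposite signs: (-2, -2), (3, -3), (3, 3), (4, -2). Count: 4.

4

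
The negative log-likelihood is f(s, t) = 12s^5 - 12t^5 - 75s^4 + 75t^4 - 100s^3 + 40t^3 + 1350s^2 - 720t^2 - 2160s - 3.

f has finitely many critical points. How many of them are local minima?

f separates as a function of s plus a function of t, so ∇f=0 decouples.
∂f/∂s = 60(s - 4)(s - 3)(s - 1)(s + 3) = 0 at s ∈ {-3, 1, 3, 4}; ∂f/∂t = -60t(t - 4)(t - 3)(t + 2) = 0 at t ∈ {-2, 0, 3, 4}.
The Hessian is diagonal: diag(f_ss, f_tt). Second derivatives: f_ss(-3)=-10080, f_ss(1)=1440, f_ss(3)=-720, f_ss(4)=1260; f_tt(-2)=3600, f_tt(0)=-1440, f_tt(3)=900, f_tt(4)=-1440.
Local minima occur where both diagonal entries positive: (1, -2), (1, 3), (4, -2), (4, 3). Count: 4.

4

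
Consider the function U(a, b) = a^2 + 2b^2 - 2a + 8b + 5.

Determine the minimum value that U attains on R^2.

-4

U(a,b) separates as P(a) + Q(b) + 5, so its minimum is min P + min Q + 5.
P'(a) = 2a - 2 vanishes at a ∈ {1}; Q'(b) = 4b + 8 vanishes at b ∈ {-2}.
Local minima of P (where P''>0): P(1)=-1. Local minima of Q: Q(-2)=-8.
So the global minimum of U is P(1) + Q(-2) + 5 = -1 − 8 + 5 = -4, attained at (1, -2).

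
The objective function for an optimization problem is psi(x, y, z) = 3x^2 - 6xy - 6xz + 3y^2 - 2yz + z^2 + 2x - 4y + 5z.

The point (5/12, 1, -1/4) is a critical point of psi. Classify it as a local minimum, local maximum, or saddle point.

The Hessian is constant: H = [[6, -6, -6], [-6, 6, -2], [-6, -2, 2]].
Leading principal minors: Δ₁ = 6, Δ₂ = 0, Δ₃ = -384.
The minors fit neither the all-positive nor the alternating-sign pattern, so H is indefinite: a saddle point.

saddle point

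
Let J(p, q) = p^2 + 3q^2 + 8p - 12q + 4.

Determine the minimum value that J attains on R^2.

-24

J(p,q) separates as A(p) + B(q) + 4, so its minimum is min A + min B + 4.
A'(p) = 2p + 8 vanishes at p ∈ {-4}; B'(q) = 6q - 12 vanishes at q ∈ {2}.
Local minima of A (where A''>0): A(-4)=-16. Local minima of B: B(2)=-12.
So the global minimum of J is A(-4) + B(2) + 4 = -16 − 12 + 4 = -24, attained at (-4, 2).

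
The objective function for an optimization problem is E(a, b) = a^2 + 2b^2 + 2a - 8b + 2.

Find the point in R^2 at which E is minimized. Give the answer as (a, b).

E(a,b) separates as P(a) + Q(b) + 2, so its minimum is min P + min Q + 2.
P'(a) = 2a + 2 vanishes at a ∈ {-1}; Q'(b) = 4b - 8 vanishes at b ∈ {2}.
Local minima of P (where P''>0): P(-1)=-1. Local minima of Q: Q(2)=-8.
So the global minimum of E is P(-1) + Q(2) + 2 = -1 − 8 + 2 = -7, attained at (-1, 2).

(-1, 2)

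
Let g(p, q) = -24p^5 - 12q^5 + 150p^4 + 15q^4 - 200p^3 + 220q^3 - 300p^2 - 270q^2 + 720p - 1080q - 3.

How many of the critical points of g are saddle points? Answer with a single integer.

g separates as a function of p plus a function of q, so ∇g=0 decouples.
∂g/∂p = -120(p - 3)(p - 2)(p - 1)(p + 1) = 0 at p ∈ {-1, 1, 2, 3}; ∂g/∂q = -60(q - 3)(q - 2)(q + 1)(q + 3) = 0 at q ∈ {-3, -1, 2, 3}.
The Hessian is diagonal: diag(g_pp, g_qq). Second derivatives: g_pp(-1)=2880, g_pp(1)=-480, g_pp(2)=360, g_pp(3)=-960; g_qq(-3)=3600, g_qq(-1)=-1440, g_qq(2)=900, g_qq(3)=-1440.
Saddle points occur where the two diagonal entries have opposite signs: (-1, -1), (-1, 3), (1, -3), (1, 2), (2, -1), (2, 3), (3, -3), (3, 2). Count: 8.

8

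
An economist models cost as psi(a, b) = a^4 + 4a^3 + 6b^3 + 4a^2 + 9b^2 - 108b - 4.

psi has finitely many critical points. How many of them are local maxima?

psi separates as a function of a plus a function of b, so ∇psi=0 decouples.
∂psi/∂a = 4a(a + 1)(a + 2) = 0 at a ∈ {-2, -1, 0}; ∂psi/∂b = 18(b - 2)(b + 3) = 0 at b ∈ {-3, 2}.
The Hessian is diagonal: diag(psi_aa, psi_bb). Second derivatives: psi_aa(-2)=8, psi_aa(-1)=-4, psi_aa(0)=8; psi_bb(-3)=-90, psi_bb(2)=90.
Local maxima occur where both diagonal entries negative: (-1, -3). Count: 1.

1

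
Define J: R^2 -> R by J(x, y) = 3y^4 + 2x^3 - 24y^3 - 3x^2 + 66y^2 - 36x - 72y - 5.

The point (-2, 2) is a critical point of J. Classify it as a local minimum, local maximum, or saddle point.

The mixed partial ∂²J/∂x∂y is 0, so the Hessian at any point is diag(J_xx, J_yy) = diag(6(2x - 1), 12(3y^2 - 12y + 11)).
At (-2, 2): H = diag(-30, -12).
Both eigenvalues are negative, so H is negative definite: a local maximum.

local maximum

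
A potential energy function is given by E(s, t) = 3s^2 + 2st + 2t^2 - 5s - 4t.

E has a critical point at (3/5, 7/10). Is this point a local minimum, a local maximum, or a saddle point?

local minimum

The Hessian of E is constant: H = [[6, 2], [2, 4]].
det(H) = 6·4 − 2² = 20.
det(H) > 0 and tr(H) = 10 > 0, so H is positive definite and the point is a local minimum.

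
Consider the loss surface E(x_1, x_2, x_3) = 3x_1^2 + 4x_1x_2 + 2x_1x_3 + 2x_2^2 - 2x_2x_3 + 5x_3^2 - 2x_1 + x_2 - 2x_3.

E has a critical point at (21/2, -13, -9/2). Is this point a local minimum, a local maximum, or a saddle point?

The Hessian is constant: H = [[6, 4, 2], [4, 4, -2], [2, -2, 10]].
Leading principal minors: Δ₁ = 6, Δ₂ = 8, Δ₃ = 8.
All leading minors are positive, so H is positive definite: a local minimum.

local minimum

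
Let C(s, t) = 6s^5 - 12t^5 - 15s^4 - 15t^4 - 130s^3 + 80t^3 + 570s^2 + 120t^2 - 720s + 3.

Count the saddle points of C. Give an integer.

C separates as a function of s plus a function of t, so ∇C=0 decouples.
∂C/∂s = 30(s - 3)(s - 2)(s - 1)(s + 4) = 0 at s ∈ {-4, 1, 2, 3}; ∂C/∂t = -60t(t - 2)(t + 1)(t + 2) = 0 at t ∈ {-2, -1, 0, 2}.
The Hessian is diagonal: diag(C_ss, C_tt). Second derivatives: C_ss(-4)=-6300, C_ss(1)=300, C_ss(2)=-180, C_ss(3)=420; C_tt(-2)=480, C_tt(-1)=-180, C_tt(0)=240, C_tt(2)=-1440.
Saddle points occur where the two diagonal entries have opposite signs: (-4, -2), (-4, 0), (1, -1), (1, 2), (2, -2), (2, 0), (3, -1), (3, 2). Count: 8.

8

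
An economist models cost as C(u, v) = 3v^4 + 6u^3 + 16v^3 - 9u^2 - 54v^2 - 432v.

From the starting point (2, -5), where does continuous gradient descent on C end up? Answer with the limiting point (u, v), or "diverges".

(1, -4)

C is separable, so gradient descent decouples: u follows -∂C/∂u, v follows -∂C/∂v.
∂C/∂u = 18u(u - 1); at u=2 this is 36, so u decreases.
∂C/∂v = 12(v - 3)(v + 3)(v + 4); at v=-5 this is -192, so v increases.
u converges to its nearest critical value 1 (a local min of the u-part); v converges to -4. The iterate converges to (1, -4).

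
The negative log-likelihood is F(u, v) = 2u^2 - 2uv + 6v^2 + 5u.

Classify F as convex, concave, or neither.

F is quadratic, so its Hessian is the constant matrix H = [[4, -2], [-2, 12]].
det(H) = 44, tr(H) = 16.
det(H) > 0 and tr(H) > 0, so H is positive definite everywhere: convex.

convex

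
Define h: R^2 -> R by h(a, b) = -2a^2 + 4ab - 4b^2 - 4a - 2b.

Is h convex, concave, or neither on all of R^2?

h is quadratic, so its Hessian is the constant matrix H = [[-4, 4], [4, -8]].
det(H) = 16, tr(H) = -12.
det(H) > 0 and tr(H) < 0, so H is negative definite everywhere: concave.

concave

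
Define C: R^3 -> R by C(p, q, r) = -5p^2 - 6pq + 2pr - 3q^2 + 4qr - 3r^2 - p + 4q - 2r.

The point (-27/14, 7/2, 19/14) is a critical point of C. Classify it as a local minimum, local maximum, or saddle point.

The Hessian is constant: H = [[-10, -6, 2], [-6, -6, 4], [2, 4, -6]].
Leading principal minors: Δ₁ = -10, Δ₂ = 24, Δ₃ = -56.
The minors alternate sign starting negative (−, +, −), so H is negative definite: a local maximum.

local maximum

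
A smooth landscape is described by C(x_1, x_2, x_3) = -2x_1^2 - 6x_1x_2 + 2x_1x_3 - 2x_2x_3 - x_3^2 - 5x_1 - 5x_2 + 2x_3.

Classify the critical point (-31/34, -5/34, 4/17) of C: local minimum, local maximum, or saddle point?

The Hessian is constant: H = [[-4, -6, 2], [-6, 0, -2], [2, -2, -2]].
Leading principal minors: Δ₁ = -4, Δ₂ = -36, Δ₃ = 136.
The minors fit neither the all-positive nor the alternating-sign pattern, so H is indefinite: a saddle point.

saddle point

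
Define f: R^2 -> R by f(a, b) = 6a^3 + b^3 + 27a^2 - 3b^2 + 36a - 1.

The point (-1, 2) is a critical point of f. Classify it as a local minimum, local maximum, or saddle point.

local minimum

The mixed partial ∂²f/∂a∂b is 0, so the Hessian at any point is diag(f_aa, f_bb) = diag(18(2a + 3), 6(b - 1)).
At (-1, 2): H = diag(18, 6).
Both eigenvalues are positive, so H is positive definite: a local minimum.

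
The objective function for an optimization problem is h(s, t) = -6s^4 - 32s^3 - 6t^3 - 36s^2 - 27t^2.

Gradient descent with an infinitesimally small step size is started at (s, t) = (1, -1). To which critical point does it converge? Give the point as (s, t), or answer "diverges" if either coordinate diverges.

h is separable, so gradient descent decouples: s follows -∂h/∂s, t follows -∂h/∂t.
∂h/∂s = -24s(s + 1)(s + 3); at s=1 this is -192, so s increases.
∂h/∂t = -18t(t + 3); at t=-1 this is 36, so t decreases.
The s-coordinate has no critical point in that direction and runs off to infinity.

diverges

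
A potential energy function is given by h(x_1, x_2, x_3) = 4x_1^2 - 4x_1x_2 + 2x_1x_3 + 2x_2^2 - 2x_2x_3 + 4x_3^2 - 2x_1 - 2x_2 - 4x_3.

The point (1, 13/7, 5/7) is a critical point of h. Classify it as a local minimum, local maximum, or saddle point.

local minimum

The Hessian is constant: H = [[8, -4, 2], [-4, 4, -2], [2, -2, 8]].
Leading principal minors: Δ₁ = 8, Δ₂ = 16, Δ₃ = 112.
All leading minors are positive, so H is positive definite: a local minimum.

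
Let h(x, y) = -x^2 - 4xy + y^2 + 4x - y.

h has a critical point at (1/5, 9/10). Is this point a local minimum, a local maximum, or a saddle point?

saddle point

The Hessian of h is constant: H = [[-2, -4], [-4, 2]].
det(H) = (-2)·2 − (-4)² = -20.
Since det(H) < 0, H is indefinite and the critical point is a saddle point.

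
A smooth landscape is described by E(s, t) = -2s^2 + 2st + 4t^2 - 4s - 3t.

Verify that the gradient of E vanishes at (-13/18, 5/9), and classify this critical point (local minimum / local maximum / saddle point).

∇E = (-4s + 2t - 4, 2s + 8t - 3); substituting (-13/18, 5/9) gives ∇E = (0, 0), so (-13/18, 5/9) is indeed a critical point.
The Hessian of E is constant: H = [[-4, 2], [2, 8]].
det(H) = (-4)·8 − 2² = -36.
Since det(H) < 0, H is indefinite and the critical point is a saddle point.

saddle point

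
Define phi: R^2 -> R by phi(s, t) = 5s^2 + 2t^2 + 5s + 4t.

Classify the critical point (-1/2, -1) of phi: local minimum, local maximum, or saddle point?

local minimum

The Hessian of phi is constant: H = [[10, 0], [0, 4]].
det(H) = 10·4 − 0² = 40.
det(H) > 0 and tr(H) = 14 > 0, so H is positive definite and the point is a local minimum.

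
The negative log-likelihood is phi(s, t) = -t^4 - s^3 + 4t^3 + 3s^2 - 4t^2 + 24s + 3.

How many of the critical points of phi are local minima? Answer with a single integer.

phi separates as a function of s plus a function of t, so ∇phi=0 decouples.
∂phi/∂s = -3(s - 4)(s + 2) = 0 at s ∈ {-2, 4}; ∂phi/∂t = -4t(t - 2)(t - 1) = 0 at t ∈ {0, 1, 2}.
The Hessian is diagonal: diag(phi_ss, phi_tt). Second derivatives: phi_ss(-2)=18, phi_ss(4)=-18; phi_tt(0)=-8, phi_tt(1)=4, phi_tt(2)=-8.
Local minima occur where both diagonal entries positive: (-2, 1). Count: 1.

1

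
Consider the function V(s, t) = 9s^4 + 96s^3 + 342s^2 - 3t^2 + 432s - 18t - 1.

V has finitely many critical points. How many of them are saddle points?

2

V separates as a function of s plus a function of t, so ∇V=0 decouples.
∂V/∂s = 36(s + 1)(s + 3)(s + 4) = 0 at s ∈ {-4, -3, -1}; ∂V/∂t = -6(t + 3) = 0 at t ∈ {-3}.
The Hessian is diagonal: diag(V_ss, V_tt). Second derivatives: V_ss(-4)=108, V_ss(-3)=-72, V_ss(-1)=216; V_tt(-3)=-6.
Saddle points occur where the two diagonal entries have opposite signs: (-4, -3), (-1, -3). Count: 2.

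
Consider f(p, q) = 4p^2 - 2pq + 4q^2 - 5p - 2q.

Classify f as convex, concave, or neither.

convex

f is quadratic, so its Hessian is the constant matrix H = [[8, -2], [-2, 8]].
det(H) = 60, tr(H) = 16.
det(H) > 0 and tr(H) > 0, so H is positive definite everywhere: convex.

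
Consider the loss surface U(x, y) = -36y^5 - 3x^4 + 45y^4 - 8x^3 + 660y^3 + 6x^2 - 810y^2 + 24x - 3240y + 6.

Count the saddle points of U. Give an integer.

6

U separates as a function of x plus a function of y, so ∇U=0 decouples.
∂U/∂x = -12(x - 1)(x + 1)(x + 2) = 0 at x ∈ {-2, -1, 1}; ∂U/∂y = -180(y - 3)(y - 2)(y + 1)(y + 3) = 0 at y ∈ {-3, -1, 2, 3}.
The Hessian is diagonal: diag(U_xx, U_yy). Second derivatives: U_xx(-2)=-36, U_xx(-1)=24, U_xx(1)=-72; U_yy(-3)=10800, U_yy(-1)=-4320, U_yy(2)=2700, U_yy(3)=-4320.
Saddle points occur where the two diagonal entries have opposite signs: (-2, -3), (-2, 2), (-1, -1), (-1, 3), (1, -3), (1, 2). Count: 6.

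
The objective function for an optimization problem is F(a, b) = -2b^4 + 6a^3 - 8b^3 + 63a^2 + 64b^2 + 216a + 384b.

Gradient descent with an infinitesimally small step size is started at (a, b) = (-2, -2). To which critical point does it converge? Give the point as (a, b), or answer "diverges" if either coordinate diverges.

(-3, -3)

F is separable, so gradient descent decouples: a follows -∂F/∂a, b follows -∂F/∂b.
∂F/∂a = 18(a + 3)(a + 4); at a=-2 this is 36, so a decreases.
∂F/∂b = -8(b - 4)(b + 3)(b + 4); at b=-2 this is 96, so b decreases.
a converges to its nearest critical value -3 (a local min of the a-part); b converges to -3. The iterate converges to (-3, -3).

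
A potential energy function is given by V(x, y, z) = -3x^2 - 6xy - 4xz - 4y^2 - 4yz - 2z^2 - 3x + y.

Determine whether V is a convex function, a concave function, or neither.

V is quadratic, so its Hessian is the constant matrix H = [[-6, -6, -4], [-6, -8, -4], [-4, -4, -4]].
Leading principal minors: -6, 12, -16.
Signs alternate −, +, − ⇒ H ≺ 0 ⇒ concave.

concave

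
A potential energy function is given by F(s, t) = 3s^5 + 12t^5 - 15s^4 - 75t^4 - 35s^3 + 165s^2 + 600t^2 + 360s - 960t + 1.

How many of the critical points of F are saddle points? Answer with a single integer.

8

F separates as a function of s plus a function of t, so ∇F=0 decouples.
∂F/∂s = 15(s - 4)(s - 3)(s + 1)(s + 2) = 0 at s ∈ {-2, -1, 3, 4}; ∂F/∂t = 60(t - 4)(t - 2)(t - 1)(t + 2) = 0 at t ∈ {-2, 1, 2, 4}.
The Hessian is diagonal: diag(F_ss, F_tt). Second derivatives: F_ss(-2)=-450, F_ss(-1)=300, F_ss(3)=-300, F_ss(4)=450; F_tt(-2)=-4320, F_tt(1)=540, F_tt(2)=-480, F_tt(4)=2160.
Saddle points occur where the two diagonal entries have opposite signs: (-2, 1), (-2, 4), (-1, -2), (-1, 2), (3, 1), (3, 4), (4, -2), (4, 2). Count: 8.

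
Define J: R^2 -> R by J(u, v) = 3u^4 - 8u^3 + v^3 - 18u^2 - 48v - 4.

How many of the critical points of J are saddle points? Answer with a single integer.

3

J separates as a function of u plus a function of v, so ∇J=0 decouples.
∂J/∂u = 12u(u - 3)(u + 1) = 0 at u ∈ {-1, 0, 3}; ∂J/∂v = 3(v - 4)(v + 4) = 0 at v ∈ {-4, 4}.
The Hessian is diagonal: diag(J_uu, J_vv). Second derivatives: J_uu(-1)=48, J_uu(0)=-36, J_uu(3)=144; J_vv(-4)=-24, J_vv(4)=24.
Saddle points occur where the two diagonal entries have opposite signs: (-1, -4), (0, 4), (3, -4). Count: 3.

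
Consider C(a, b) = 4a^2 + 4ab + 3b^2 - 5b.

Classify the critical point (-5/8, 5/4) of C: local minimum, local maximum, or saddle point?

local minimum

The Hessian of C is constant: H = [[8, 4], [4, 6]].
det(H) = 8·6 − 4² = 32.
det(H) > 0 and tr(H) = 14 > 0, so H is positive definite and the point is a local minimum.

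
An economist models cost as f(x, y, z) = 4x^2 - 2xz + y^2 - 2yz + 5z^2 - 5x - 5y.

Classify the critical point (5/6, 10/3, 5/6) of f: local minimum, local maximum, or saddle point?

local minimum

The Hessian is constant: H = [[8, 0, -2], [0, 2, -2], [-2, -2, 10]].
Leading principal minors: Δ₁ = 8, Δ₂ = 16, Δ₃ = 120.
All leading minors are positive, so H is positive definite: a local minimum.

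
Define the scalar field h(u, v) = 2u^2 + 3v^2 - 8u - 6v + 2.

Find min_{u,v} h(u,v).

h(u,v) separates as P(u) + Q(v) + 2, so its minimum is min P + min Q + 2.
P'(u) = 4u - 8 vanishes at u ∈ {2}; Q'(v) = 6v - 6 vanishes at v ∈ {1}.
Local minima of P (where P''>0): P(2)=-8. Local minima of Q: Q(1)=-3.
So the global minimum of h is P(2) + Q(1) + 2 = -8 − 3 + 2 = -9, attained at (2, 1).

-9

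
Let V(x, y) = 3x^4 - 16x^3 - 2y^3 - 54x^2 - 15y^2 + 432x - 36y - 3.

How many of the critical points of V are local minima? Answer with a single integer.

2

V separates as a function of x plus a function of y, so ∇V=0 decouples.
∂V/∂x = 12(x - 4)(x - 3)(x + 3) = 0 at x ∈ {-3, 3, 4}; ∂V/∂y = -6(y + 2)(y + 3) = 0 at y ∈ {-3, -2}.
The Hessian is diagonal: diag(V_xx, V_yy). Second derivatives: V_xx(-3)=504, V_xx(3)=-72, V_xx(4)=84; V_yy(-3)=6, V_yy(-2)=-6.
Local minima occur where both diagonal entries positive: (-3, -3), (4, -3). Count: 2.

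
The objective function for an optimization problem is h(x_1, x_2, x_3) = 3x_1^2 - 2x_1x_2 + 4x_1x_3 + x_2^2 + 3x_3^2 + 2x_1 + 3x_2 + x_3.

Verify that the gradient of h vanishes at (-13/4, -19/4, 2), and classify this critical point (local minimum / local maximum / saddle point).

local minimum

∇h = (6x_1 - 2x_2 + 4x_3 + 2, -2x_1 + 2x_2 + 3, 4x_1 + 6x_3 + 1); substituting (-13/4, -19/4, 2) gives ∇h = (0, 0, 0), so (-13/4, -19/4, 2) is indeed a critical point.
The Hessian is constant: H = [[6, -2, 4], [-2, 2, 0], [4, 0, 6]].
Leading principal minors: Δ₁ = 6, Δ₂ = 8, Δ₃ = 16.
All leading minors are positive, so H is positive definite: a local minimum.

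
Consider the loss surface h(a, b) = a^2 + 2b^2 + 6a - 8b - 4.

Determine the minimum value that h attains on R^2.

h(a,b) separates as P(a) + Q(b) − 4, so its minimum is min P + min Q − 4.
P'(a) = 2a + 6 vanishes at a ∈ {-3}; Q'(b) = 4b - 8 vanishes at b ∈ {2}.
Local minima of P (where P''>0): P(-3)=-9. Local minima of Q: Q(2)=-8.
So the global minimum of h is P(-3) + Q(2) − 4 = -9 − 8 − 4 = -21, attained at (-3, 2).

-21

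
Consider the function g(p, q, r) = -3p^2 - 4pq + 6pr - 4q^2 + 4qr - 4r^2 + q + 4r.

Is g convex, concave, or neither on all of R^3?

g is quadratic, so its Hessian is the constant matrix H = [[-6, -4, 6], [-4, -8, 4], [6, 4, -8]].
Leading principal minors: -6, 32, -64.
Signs alternate −, +, − ⇒ H ≺ 0 ⇒ concave.

concave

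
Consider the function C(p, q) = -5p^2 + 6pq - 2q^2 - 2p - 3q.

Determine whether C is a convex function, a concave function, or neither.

concave

C is quadratic, so its Hessian is the constant matrix H = [[-10, 6], [6, -4]].
det(H) = 4, tr(H) = -14.
det(H) > 0 and tr(H) < 0, so H is negative definite everywhere: concave.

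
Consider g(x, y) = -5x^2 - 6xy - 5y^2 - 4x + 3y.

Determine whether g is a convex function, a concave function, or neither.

g is quadratic, so its Hessian is the constant matrix H = [[-10, -6], [-6, -10]].
det(H) = 64, tr(H) = -20.
det(H) > 0 and tr(H) < 0, so H is negative definite everywhere: concave.

concave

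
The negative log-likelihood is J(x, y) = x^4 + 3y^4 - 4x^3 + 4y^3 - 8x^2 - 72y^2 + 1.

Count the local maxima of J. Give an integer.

J separates as a function of x plus a function of y, so ∇J=0 decouples.
∂J/∂x = 4x(x - 4)(x + 1) = 0 at x ∈ {-1, 0, 4}; ∂J/∂y = 12y(y - 3)(y + 4) = 0 at y ∈ {-4, 0, 3}.
The Hessian is diagonal: diag(J_xx, J_yy). Second derivatives: J_xx(-1)=20, J_xx(0)=-16, J_xx(4)=80; J_yy(-4)=336, J_yy(0)=-144, J_yy(3)=252.
Local maxima occur where both diagonal entries negative: (0, 0). Count: 1.

1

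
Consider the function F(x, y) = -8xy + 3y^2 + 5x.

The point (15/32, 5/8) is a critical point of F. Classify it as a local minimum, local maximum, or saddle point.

saddle point

The Hessian of F is constant: H = [[0, -8], [-8, 6]].
det(H) = 0·6 − (-8)² = -64.
Since det(H) < 0, H is indefinite and the critical point is a saddle point.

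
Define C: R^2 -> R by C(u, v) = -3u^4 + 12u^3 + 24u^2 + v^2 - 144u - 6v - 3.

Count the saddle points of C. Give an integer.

C separates as a function of u plus a function of v, so ∇C=0 decouples.
∂C/∂u = -12(u - 3)(u - 2)(u + 2) = 0 at u ∈ {-2, 2, 3}; ∂C/∂v = 2(v - 3) = 0 at v ∈ {3}.
The Hessian is diagonal: diag(C_uu, C_vv). Second derivatives: C_uu(-2)=-240, C_uu(2)=48, C_uu(3)=-60; C_vv(3)=2.
Saddle points occur where the two diagonal entries have opposite signs: (-2, 3), (3, 3). Count: 2.

2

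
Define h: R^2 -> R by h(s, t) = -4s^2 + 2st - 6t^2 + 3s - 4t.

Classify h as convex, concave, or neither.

concave

h is quadratic, so its Hessian is the constant matrix H = [[-8, 2], [2, -12]].
det(H) = 92, tr(H) = -20.
det(H) > 0 and tr(H) < 0, so H is negative definite everywhere: concave.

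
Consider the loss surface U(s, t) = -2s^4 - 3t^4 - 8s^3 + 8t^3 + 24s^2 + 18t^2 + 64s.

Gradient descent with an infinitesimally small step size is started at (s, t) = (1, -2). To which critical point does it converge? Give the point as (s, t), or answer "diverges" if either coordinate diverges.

diverges

U is separable, so gradient descent decouples: s follows -∂U/∂s, t follows -∂U/∂t.
∂U/∂s = -8(s - 2)(s + 1)(s + 4); at s=1 this is 80, so s decreases.
∂U/∂t = -12t(t - 3)(t + 1); at t=-2 this is 120, so t decreases.
The t-coordinate has no critical point in that direction and runs off to infinity.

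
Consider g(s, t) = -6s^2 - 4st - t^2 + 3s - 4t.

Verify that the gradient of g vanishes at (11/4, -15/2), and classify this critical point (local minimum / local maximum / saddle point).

∇g = (-12s - 4t + 3, -4s - 2t - 4); substituting (11/4, -15/2) gives ∇g = (0, 0), so (11/4, -15/2) is indeed a critical point.
The Hessian of g is constant: H = [[-12, -4], [-4, -2]].
det(H) = (-12)·(-2) − (-4)² = 8.
det(H) > 0 and tr(H) = -14 < 0, so H is negative definite and the point is a local maximum.

local maximum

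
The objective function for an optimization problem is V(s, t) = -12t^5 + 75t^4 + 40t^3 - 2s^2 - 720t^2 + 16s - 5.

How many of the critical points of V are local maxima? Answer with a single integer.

2

V separates as a function of s plus a function of t, so ∇V=0 decouples.
∂V/∂s = -4(s - 4) = 0 at s ∈ {4}; ∂V/∂t = -60t(t - 4)(t - 3)(t + 2) = 0 at t ∈ {-2, 0, 3, 4}.
The Hessian is diagonal: diag(V_ss, V_tt). Second derivatives: V_ss(4)=-4; V_tt(-2)=3600, V_tt(0)=-1440, V_tt(3)=900, V_tt(4)=-1440.
Local maxima occur where both diagonal entries negative: (4, 0), (4, 4). Count: 2.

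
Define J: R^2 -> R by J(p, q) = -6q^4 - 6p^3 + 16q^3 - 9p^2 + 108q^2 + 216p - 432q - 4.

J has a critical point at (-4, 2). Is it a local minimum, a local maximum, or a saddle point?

The mixed partial ∂²J/∂p∂q is 0, so the Hessian at any point is diag(J_pp, J_qq) = diag(-18(2p + 1), 24(-3q^2 + 4q + 9)).
At (-4, 2): H = diag(126, 120).
Both eigenvalues are positive, so H is positive definite: a local minimum.

local minimum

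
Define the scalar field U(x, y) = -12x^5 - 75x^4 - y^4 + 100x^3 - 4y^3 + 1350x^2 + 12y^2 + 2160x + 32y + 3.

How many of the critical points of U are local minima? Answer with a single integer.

2

U separates as a function of x plus a function of y, so ∇U=0 decouples.
∂U/∂x = -60(x - 3)(x + 1)(x + 3)(x + 4) = 0 at x ∈ {-4, -3, -1, 3}; ∂U/∂y = -4(y - 2)(y + 1)(y + 4) = 0 at y ∈ {-4, -1, 2}.
The Hessian is diagonal: diag(U_xx, U_yy). Second derivatives: U_xx(-4)=1260, U_xx(-3)=-720, U_xx(-1)=1440, U_xx(3)=-10080; U_yy(-4)=-72, U_yy(-1)=36, U_yy(2)=-72.
Local minima occur where both diagonal entries positive: (-4, -1), (-1, -1). Count: 2.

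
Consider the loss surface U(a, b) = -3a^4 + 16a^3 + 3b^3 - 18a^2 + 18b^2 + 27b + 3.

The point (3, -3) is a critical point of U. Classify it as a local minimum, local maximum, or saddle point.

The mixed partial ∂²U/∂a∂b is 0, so the Hessian at any point is diag(U_aa, U_bb) = diag(12(-3a^2 + 8a - 3), 18(b + 2)).
At (3, -3): H = diag(-72, -18).
Both eigenvalues are negative, so H is negative definite: a local maximum.

local maximum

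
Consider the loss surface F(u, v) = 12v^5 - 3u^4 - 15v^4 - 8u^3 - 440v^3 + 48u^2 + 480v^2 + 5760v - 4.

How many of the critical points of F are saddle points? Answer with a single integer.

F separates as a function of u plus a function of v, so ∇F=0 decouples.
∂F/∂u = -12u(u - 2)(u + 4) = 0 at u ∈ {-4, 0, 2}; ∂F/∂v = 60(v - 4)(v - 3)(v + 2)(v + 4) = 0 at v ∈ {-4, -2, 3, 4}.
The Hessian is diagonal: diag(F_uu, F_vv). Second derivatives: F_uu(-4)=-288, F_uu(0)=96, F_uu(2)=-144; F_vv(-4)=-6720, F_vv(-2)=3600, F_vv(3)=-2100, F_vv(4)=2880.
Saddle points occur where the two diagonal entries have opposite signs: (-4, -2), (-4, 4), (0, -4), (0, 3), (2, -2), (2, 4). Count: 6.

6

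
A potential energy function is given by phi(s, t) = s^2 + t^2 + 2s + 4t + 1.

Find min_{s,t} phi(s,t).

phi(s,t) separates as P(s) + Q(t) + 1, so its minimum is min P + min Q + 1.
P'(s) = 2s + 2 vanishes at s ∈ {-1}; Q'(t) = 2(t + 2) vanishes at t ∈ {-2}.
Local minima of P (where P''>0): P(-1)=-1. Local minima of Q: Q(-2)=-4.
So the global minimum of phi is P(-1) + Q(-2) + 1 = -1 − 4 + 1 = -4, attained at (-1, -2).

-4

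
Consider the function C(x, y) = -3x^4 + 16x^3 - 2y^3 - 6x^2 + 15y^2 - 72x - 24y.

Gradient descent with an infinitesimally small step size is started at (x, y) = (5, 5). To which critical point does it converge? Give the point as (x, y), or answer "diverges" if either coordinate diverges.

C is separable, so gradient descent decouples: x follows -∂C/∂x, y follows -∂C/∂y.
∂C/∂x = -12(x - 3)(x - 2)(x + 1); at x=5 this is -432, so x increases.
∂C/∂y = -6(y - 4)(y - 1); at y=5 this is -24, so y increases.
The x-coordinate has no critical point in that direction and runs off to infinity.

diverges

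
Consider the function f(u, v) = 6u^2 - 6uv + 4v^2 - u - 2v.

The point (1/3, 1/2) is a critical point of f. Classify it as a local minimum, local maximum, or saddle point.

local minimum

The Hessian of f is constant: H = [[12, -6], [-6, 8]].
det(H) = 12·8 − (-6)² = 60.
det(H) > 0 and tr(H) = 20 > 0, so H is positive definite and the point is a local minimum.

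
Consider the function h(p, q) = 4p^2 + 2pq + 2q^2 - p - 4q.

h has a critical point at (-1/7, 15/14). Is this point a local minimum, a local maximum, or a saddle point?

The Hessian of h is constant: H = [[8, 2], [2, 4]].
det(H) = 8·4 − 2² = 28.
det(H) > 0 and tr(H) = 12 > 0, so H is positive definite and the point is a local minimum.

local minimum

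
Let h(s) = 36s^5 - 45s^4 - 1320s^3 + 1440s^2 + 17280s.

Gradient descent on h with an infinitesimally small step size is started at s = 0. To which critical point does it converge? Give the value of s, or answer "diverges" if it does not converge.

h'(s) = 180(s - 4)(s - 3)(s + 2)(s + 4), so h'(0) = 17280.
Gradient descent moves in the -h' direction, i.e. s is decreasing.
The nearest critical point in that direction is s = -2, where h'' = 10800 > 0 (a local minimum). The iterate converges there.

-2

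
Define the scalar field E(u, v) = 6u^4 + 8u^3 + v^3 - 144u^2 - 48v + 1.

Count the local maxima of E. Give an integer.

1

E separates as a function of u plus a function of v, so ∇E=0 decouples.
∂E/∂u = 24u(u - 3)(u + 4) = 0 at u ∈ {-4, 0, 3}; ∂E/∂v = 3(v - 4)(v + 4) = 0 at v ∈ {-4, 4}.
The Hessian is diagonal: diag(E_uu, E_vv). Second derivatives: E_uu(-4)=672, E_uu(0)=-288, E_uu(3)=504; E_vv(-4)=-24, E_vv(4)=24.
Local maxima occur where both diagonal entries negative: (0, -4). Count: 1.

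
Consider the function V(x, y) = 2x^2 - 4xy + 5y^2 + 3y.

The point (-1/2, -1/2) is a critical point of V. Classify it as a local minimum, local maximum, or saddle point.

The Hessian of V is constant: H = [[4, -4], [-4, 10]].
det(H) = 4·10 − (-4)² = 24.
det(H) > 0 and tr(H) = 14 > 0, so H is positive definite and the point is a local minimum.

local minimum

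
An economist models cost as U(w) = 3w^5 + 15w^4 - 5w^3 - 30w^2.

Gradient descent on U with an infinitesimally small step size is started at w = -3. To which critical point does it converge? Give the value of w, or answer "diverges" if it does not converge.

-1

U'(w) = 15w(w - 1)(w + 1)(w + 4), so U'(-3) = -360.
Gradient descent moves in the -U' direction, i.e. w is increasing.
The nearest critical point in that direction is w = -1, where U'' = 90 > 0 (a local minimum). The iterate converges there.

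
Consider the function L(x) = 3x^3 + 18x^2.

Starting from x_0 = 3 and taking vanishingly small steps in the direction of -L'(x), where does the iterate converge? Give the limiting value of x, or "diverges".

L'(x) = 9x(x + 4), so L'(3) = 189.
Gradient descent moves in the -L' direction, i.e. x is decreasing.
The nearest critical point in that direction is x = 0, where L'' = 36 > 0 (a local minimum). The iterate converges there.

0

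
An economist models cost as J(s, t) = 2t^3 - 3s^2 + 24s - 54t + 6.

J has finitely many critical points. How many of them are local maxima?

1

J separates as a function of s plus a function of t, so ∇J=0 decouples.
∂J/∂s = -6(s - 4) = 0 at s ∈ {4}; ∂J/∂t = 6(t - 3)(t + 3) = 0 at t ∈ {-3, 3}.
The Hessian is diagonal: diag(J_ss, J_tt). Second derivatives: J_ss(4)=-6; J_tt(-3)=-36, J_tt(3)=36.
Local maxima occur where both diagonal entries negative: (4, -3). Count: 1.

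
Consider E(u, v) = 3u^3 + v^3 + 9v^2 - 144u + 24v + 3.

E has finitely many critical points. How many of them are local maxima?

1

E separates as a function of u plus a function of v, so ∇E=0 decouples.
∂E/∂u = 9(u - 4)(u + 4) = 0 at u ∈ {-4, 4}; ∂E/∂v = 3(v + 2)(v + 4) = 0 at v ∈ {-4, -2}.
The Hessian is diagonal: diag(E_uu, E_vv). Second derivatives: E_uu(-4)=-72, E_uu(4)=72; E_vv(-4)=-6, E_vv(-2)=6.
Local maxima occur where both diagonal entries negative: (-4, -4). Count: 1.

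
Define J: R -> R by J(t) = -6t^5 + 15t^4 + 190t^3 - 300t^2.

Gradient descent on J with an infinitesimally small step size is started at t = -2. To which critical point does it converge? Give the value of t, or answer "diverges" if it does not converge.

-4

J'(t) = -30t(t - 5)(t - 1)(t + 4), so J'(-2) = 2520.
Gradient descent moves in the -J' direction, i.e. t is decreasing.
The nearest critical point in that direction is t = -4, where J'' = 5400 > 0 (a local minimum). The iterate converges there.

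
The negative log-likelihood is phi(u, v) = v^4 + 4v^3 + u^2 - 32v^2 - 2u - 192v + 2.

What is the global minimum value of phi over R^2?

phi(u,v) separates as P(u) + Q(v) + 2, so its minimum is min P + min Q + 2.
P'(u) = 2u - 2 vanishes at u ∈ {1}; Q'(v) = 4(v - 4)(v + 3)(v + 4) vanishes at v ∈ {-4, -3, 4}.
Local minima of P (where P''>0): P(1)=-1. Local minima of Q: Q(-4)=256, Q(4)=-768.
So the global minimum of phi is P(1) + Q(4) + 2 = -1 − 768 + 2 = -767, attained at (1, 4).

-767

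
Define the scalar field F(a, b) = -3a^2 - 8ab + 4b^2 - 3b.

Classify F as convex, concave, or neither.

neither

F is quadratic, so its Hessian is the constant matrix H = [[-6, -8], [-8, 8]].
det(H) = -112, tr(H) = 2.
det(H) < 0, so H is indefinite: neither convex nor concave.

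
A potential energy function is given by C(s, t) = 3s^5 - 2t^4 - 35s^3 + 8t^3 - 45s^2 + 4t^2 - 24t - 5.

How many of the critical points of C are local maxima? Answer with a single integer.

4

C separates as a function of s plus a function of t, so ∇C=0 decouples.
∂C/∂s = 15s(s - 3)(s + 1)(s + 2) = 0 at s ∈ {-2, -1, 0, 3}; ∂C/∂t = -8(t - 3)(t - 1)(t + 1) = 0 at t ∈ {-1, 1, 3}.
The Hessian is diagonal: diag(C_ss, C_tt). Second derivatives: C_ss(-2)=-150, C_ss(-1)=60, C_ss(0)=-90, C_ss(3)=900; C_tt(-1)=-64, C_tt(1)=32, C_tt(3)=-64.
Local maxima occur where both diagonal entries negative: (-2, -1), (-2, 3), (0, -1), (0, 3). Count: 4.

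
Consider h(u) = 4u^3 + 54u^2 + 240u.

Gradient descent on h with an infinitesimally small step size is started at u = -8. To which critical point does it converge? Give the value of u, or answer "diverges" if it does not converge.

h'(u) = 12(u + 4)(u + 5), so h'(-8) = 144.
Gradient descent moves in the -h' direction, i.e. u is decreasing.
There is no critical point below u=-8, and h' keeps the same sign, so the iterate runs off to −∞.

diverges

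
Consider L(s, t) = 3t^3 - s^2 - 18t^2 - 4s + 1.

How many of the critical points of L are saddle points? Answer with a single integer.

1

L separates as a function of s plus a function of t, so ∇L=0 decouples.
∂L/∂s = -2(s + 2) = 0 at s ∈ {-2}; ∂L/∂t = 9t(t - 4) = 0 at t ∈ {0, 4}.
The Hessian is diagonal: diag(L_ss, L_tt). Second derivatives: L_ss(-2)=-2; L_tt(0)=-36, L_tt(4)=36.
Saddle points occur where the two diagonal entries have opposite signs: (-2, 4). Count: 1.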